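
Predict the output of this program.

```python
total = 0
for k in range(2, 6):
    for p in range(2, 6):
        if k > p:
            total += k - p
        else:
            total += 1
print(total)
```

20

k=2,p=2: not 2>2, total = 0+1 = 1
k=2,p=3: not 2>3, total = 1+1 = 2
k=2,p=4: not 2>4, total = 2+1 = 3
k=2,p=5: not 2>5, total = 3+1 = 4
k=3,p=2: 3>2, total = 4+1 = 5
k=3,p=3: not 3>3, total = 5+1 = 6
k=3,p=4: not 3>4, total = 6+1 = 7
k=3,p=5: not 3>5, total = 7+1 = 8
k=4,p=2: 4>2, total = 8+2 = 10
k=4,p=3: 4>3, total = 10+1 = 11
k=4,p=4: not 4>4, total = 11+1 = 12
k=4,p=5: not 4>5, total = 12+1 = 13
k=5,p=2: 5>2, total = 13+3 = 16
k=5,p=3: 5>3, total = 16+2 = 18
k=5,p=4: 5>4, total = 18+1 = 19
k=5,p=5: not 5>5, total = 19+1 = 20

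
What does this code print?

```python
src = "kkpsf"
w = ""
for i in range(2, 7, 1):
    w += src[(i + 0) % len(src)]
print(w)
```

i=2: add src[2]='p' → 'p'
i=3: add src[3]='s' → 'ps'
i=4: add src[4]='f' → 'psf'
i=5: add src[0]='k' → 'psfk'
i=6: add src[1]='k' → 'psfkk'

psfkk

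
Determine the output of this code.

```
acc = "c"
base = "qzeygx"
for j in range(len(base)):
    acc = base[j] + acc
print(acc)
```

j=0: prepend 'q' → 'qc'
j=1: prepend 'z' → 'zqc'
j=2: prepend 'e' → 'ezqc'
j=3: prepend 'y' → 'yezqc'
j=4: prepend 'g' → 'gyezqc'
j=5: prepend 'x' → 'xgyezqc'

xgyezqc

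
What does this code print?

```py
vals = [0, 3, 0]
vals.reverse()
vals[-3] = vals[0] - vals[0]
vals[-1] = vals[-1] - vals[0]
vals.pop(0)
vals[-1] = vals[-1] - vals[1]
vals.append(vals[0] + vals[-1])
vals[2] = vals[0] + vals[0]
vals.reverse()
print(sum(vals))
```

reverse → [0, 3, 0]
vals[-3] = vals[0]-vals[0] = 0-0 = 0 → [0, 3, 0]
vals[-1] = vals[-1]-vals[0] = 0-0 = 0 → [0, 3, 0]
pop(0) removes 0 → [3, 0]
vals[-1] = vals[-1]-vals[1] = 0-0 = 0 → [3, 0]
append vals[0]+vals[-1] = 3+0 = 3 → [3, 0, 3]
vals[2] = vals[0]+vals[0] = 3+3 = 6 → [3, 0, 6]
reverse → [6, 0, 3]
sum = 9

9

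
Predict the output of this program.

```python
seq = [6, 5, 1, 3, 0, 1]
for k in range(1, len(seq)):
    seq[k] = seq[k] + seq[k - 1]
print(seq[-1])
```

16

k=1: seq[1] = 5+6 = 11 → [6, 11, 1, 3, 0, 1]
k=2: seq[2] = 1+11 = 12 → [6, 11, 12, 3, 0, 1]
k=3: seq[3] = 3+12 = 15 → [6, 11, 12, 15, 0, 1]
k=4: seq[4] = 0+15 = 15 → [6, 11, 12, 15, 15, 1]
k=5: seq[5] = 1+15 = 16 → [6, 11, 12, 15, 15, 16]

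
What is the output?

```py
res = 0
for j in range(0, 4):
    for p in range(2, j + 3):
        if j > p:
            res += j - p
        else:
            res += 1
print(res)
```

10

j=0,p=2: not 0>2, res = 0+1 = 1
j=1,p=2: not 1>2, res = 1+1 = 2
j=1,p=3: not 1>3, res = 2+1 = 3
j=2,p=2: not 2>2, res = 3+1 = 4
j=2,p=3: not 2>3, res = 4+1 = 5
j=2,p=4: not 2>4, res = 5+1 = 6
j=3,p=2: 3>2, res = 6+1 = 7
j=3,p=3: not 3>3, res = 7+1 = 8
j=3,p=4: not 3>4, res = 8+1 = 9
j=3,p=5: not 3>5, res = 9+1 = 10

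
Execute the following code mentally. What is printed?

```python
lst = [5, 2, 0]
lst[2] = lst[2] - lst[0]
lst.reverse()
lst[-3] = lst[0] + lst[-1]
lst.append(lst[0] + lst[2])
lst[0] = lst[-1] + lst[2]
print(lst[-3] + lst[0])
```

12

lst[2] = lst[2]-lst[0] = 0-5 = -5 → [5, 2, -5]
reverse → [-5, 2, 5]
lst[-3] = lst[0]+lst[-1] = (-5)+5 = 0 → [0, 2, 5]
append lst[0]+lst[2] = 0+5 = 5 → [0, 2, 5, 5]
lst[0] = lst[-1]+lst[2] = 5+5 = 10 → [10, 2, 5, 5]
lst[-3]+lst[0] = 2+10 = 12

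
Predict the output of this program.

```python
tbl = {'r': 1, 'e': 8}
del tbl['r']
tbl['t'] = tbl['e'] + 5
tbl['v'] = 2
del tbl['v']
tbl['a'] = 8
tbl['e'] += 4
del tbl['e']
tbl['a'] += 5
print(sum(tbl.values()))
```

del 'r' → {'e': 8}
tbl['t'] = tbl['e']+5 = 13 → {'e': 8, 't': 13}
tbl['v'] = 2 → {'e': 8, 't': 13, 'v': 2}
del 'v' → {'e': 8, 't': 13}
tbl['a'] = 8 → {'e': 8, 't': 13, 'a': 8}
tbl['e'] = 8+4 = 12 → {'e': 12, 't': 13, 'a': 8}
del 'e' → {'t': 13, 'a': 8}
tbl['a'] = 8+5 = 13 → {'t': 13, 'a': 13}
sum of values = 26

26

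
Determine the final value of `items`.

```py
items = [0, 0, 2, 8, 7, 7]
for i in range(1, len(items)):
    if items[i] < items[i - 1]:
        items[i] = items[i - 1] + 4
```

[0, 0, 2, 8, 12, 16]

i=1: 0>=0, unchanged → [0, 0, 2, 8, 7, 7]
i=2: 2>=0, unchanged → [0, 0, 2, 8, 7, 7]
i=3: 8>=2, unchanged → [0, 0, 2, 8, 7, 7]
i=4: 7<8, items[4] = 8+4 = 12 → [0, 0, 2, 8, 12, 7]
i=5: 7<12, items[5] = 12+4 = 16 → [0, 0, 2, 8, 12, 16]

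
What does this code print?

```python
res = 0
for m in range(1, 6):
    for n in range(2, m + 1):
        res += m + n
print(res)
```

70

m=2,n=2: res = 0+4 = 4
m=3,n=2: res = 4+5 = 9
m=3,n=3: res = 9+6 = 15
m=4,n=2: res = 15+6 = 21
m=4,n=3: res = 21+7 = 28
m=4,n=4: res = 28+8 = 36
m=5,n=2: res = 36+7 = 43
m=5,n=3: res = 43+8 = 51
m=5,n=4: res = 51+9 = 60
m=5,n=5: res = 60+10 = 70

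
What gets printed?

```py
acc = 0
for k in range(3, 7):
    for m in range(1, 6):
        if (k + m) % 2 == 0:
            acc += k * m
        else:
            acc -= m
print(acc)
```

k=3,m=1: even sum, acc = 0+3 = 3
k=3,m=2: odd sum, acc = 3-2 = 1
k=3,m=3: even sum, acc = 1+9 = 10
k=3,m=4: odd sum, acc = 10-4 = 6
k=3,m=5: even sum, acc = 6+15 = 21
k=4,m=1: odd sum, acc = 21-1 = 20
k=4,m=2: even sum, acc = 20+8 = 28
k=4,m=3: odd sum, acc = 28-3 = 25
k=4,m=4: even sum, acc = 25+16 = 41
k=4,m=5: odd sum, acc = 41-5 = 36
k=5,m=1: even sum, acc = 36+5 = 41
k=5,m=2: odd sum, acc = 41-2 = 39
k=5,m=3: even sum, acc = 39+15 = 54
k=5,m=4: odd sum, acc = 54-4 = 50
k=5,m=5: even sum, acc = 50+25 = 75
k=6,m=1: odd sum, acc = 75-1 = 74
k=6,m=2: even sum, acc = 74+12 = 86
k=6,m=3: odd sum, acc = 86-3 = 83
k=6,m=4: even sum, acc = 83+24 = 107
k=6,m=5: odd sum, acc = 107-5 = 102

102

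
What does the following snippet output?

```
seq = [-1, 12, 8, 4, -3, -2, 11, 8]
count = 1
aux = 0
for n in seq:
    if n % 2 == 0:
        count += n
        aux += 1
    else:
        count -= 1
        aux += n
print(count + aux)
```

n=-1: not even, count = 1-1 = 0; aux=-1
n=12: even, count = 0+12 = 12; aux=0
n=8: even, count = 12+8 = 20; aux=1
n=4: even, count = 20+4 = 24; aux=2
n=-3: not even, count = 24-1 = 23; aux=-1
n=-2: even, count = 23+(-2) = 21; aux=0
n=11: not even, count = 21-1 = 20; aux=11
n=8: even, count = 20+8 = 28; aux=12
count+aux = 28+12 = 40

40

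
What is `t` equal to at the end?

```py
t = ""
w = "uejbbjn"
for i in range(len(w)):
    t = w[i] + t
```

'njbbjeu'

i=0: prepend 'u' → 'u'
i=1: prepend 'e' → 'eu'
i=2: prepend 'j' → 'jeu'
i=3: prepend 'b' → 'bjeu'
i=4: prepend 'b' → 'bbjeu'
i=5: prepend 'j' → 'jbbjeu'
i=6: prepend 'n' → 'njbbjeu'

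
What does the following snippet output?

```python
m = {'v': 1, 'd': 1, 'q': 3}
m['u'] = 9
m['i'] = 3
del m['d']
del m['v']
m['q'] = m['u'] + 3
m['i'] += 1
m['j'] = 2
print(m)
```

m['u'] = 9 → {'v': 1, 'd': 1, 'q': 3, 'u': 9}
m['i'] = 3 → {'v': 1, 'd': 1, 'q': 3, 'u': 9, 'i': 3}
del 'd' → {'v': 1, 'q': 3, 'u': 9, 'i': 3}
del 'v' → {'q': 3, 'u': 9, 'i': 3}
m['q'] = m['u']+3 = 12 → {'q': 12, 'u': 9, 'i': 3}
m['i'] = 3+1 = 4 → {'q': 12, 'u': 9, 'i': 4}
m['j'] = 2 → {'q': 12, 'u': 9, 'i': 4, 'j': 2}

{'q': 12, 'u': 9, 'i': 4, 'j': 2}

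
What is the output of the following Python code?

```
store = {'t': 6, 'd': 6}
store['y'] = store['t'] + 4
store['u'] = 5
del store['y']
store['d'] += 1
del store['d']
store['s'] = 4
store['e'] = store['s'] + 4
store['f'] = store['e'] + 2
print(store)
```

store['y'] = store['t']+4 = 10 → {'t': 6, 'd': 6, 'y': 10}
store['u'] = 5 → {'t': 6, 'd': 6, 'y': 10, 'u': 5}
del 'y' → {'t': 6, 'd': 6, 'u': 5}
store['d'] = 6+1 = 7 → {'t': 6, 'd': 7, 'u': 5}
del 'd' → {'t': 6, 'u': 5}
store['s'] = 4 → {'t': 6, 'u': 5, 's': 4}
store['e'] = store['s']+4 = 8 → {'t': 6, 'u': 5, 's': 4, 'e': 8}
store['f'] = store['e']+2 = 10 → {'t': 6, 'u': 5, 's': 4, 'e': 8, 'f': 10}

{'t': 6, 'u': 5, 's': 4, 'e': 8, 'f': 10}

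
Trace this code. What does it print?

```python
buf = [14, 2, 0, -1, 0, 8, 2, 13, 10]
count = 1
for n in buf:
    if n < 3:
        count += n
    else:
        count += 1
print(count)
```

8

n=14: not <3, count = 1+1 = 2
n=2: <3, count = 2+2 = 4
n=0: <3, count = 4+0 = 4
n=-1: <3, count = 4+(-1) = 3
n=0: <3, count = 3+0 = 3
n=8: not <3, count = 3+1 = 4
n=2: <3, count = 4+2 = 6
n=13: not <3, count = 6+1 = 7
n=10: not <3, count = 7+1 = 8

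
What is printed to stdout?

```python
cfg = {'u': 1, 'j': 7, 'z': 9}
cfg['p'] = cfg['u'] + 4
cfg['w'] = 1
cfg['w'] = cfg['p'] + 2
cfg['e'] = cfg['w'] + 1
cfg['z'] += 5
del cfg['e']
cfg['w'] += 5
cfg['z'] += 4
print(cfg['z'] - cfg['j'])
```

11

cfg['p'] = cfg['u']+4 = 5 → {'u': 1, 'j': 7, 'z': 9, 'p': 5}
cfg['w'] = 1 → {'u': 1, 'j': 7, 'z': 9, 'p': 5, 'w': 1}
cfg['w'] = cfg['p']+2 = 7 → {'u': 1, 'j': 7, 'z': 9, 'p': 5, 'w': 7}
cfg['e'] = cfg['w']+1 = 8 → {'u': 1, 'j': 7, 'z': 9, 'p': 5, 'w': 7, 'e': 8}
cfg['z'] = 9+5 = 14 → {'u': 1, 'j': 7, 'z': 14, 'p': 5, 'w': 7, 'e': 8}
del 'e' → {'u': 1, 'j': 7, 'z': 14, 'p': 5, 'w': 7}
cfg['w'] = 7+5 = 12 → {'u': 1, 'j': 7, 'z': 14, 'p': 5, 'w': 12}
cfg['z'] = 14+4 = 18 → {'u': 1, 'j': 7, 'z': 18, 'p': 5, 'w': 12}
cfg['z']-cfg['j'] = 18-7 = 11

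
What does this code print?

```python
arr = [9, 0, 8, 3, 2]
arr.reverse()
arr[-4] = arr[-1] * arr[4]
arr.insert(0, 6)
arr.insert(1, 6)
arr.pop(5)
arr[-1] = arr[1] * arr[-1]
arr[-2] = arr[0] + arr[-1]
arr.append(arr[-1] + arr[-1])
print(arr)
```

[6, 6, 2, 81, 60, 54, 108]

reverse → [2, 3, 8, 0, 9]
arr[-4] = arr[-1]*arr[4] = 9*9 = 81 → [2, 81, 8, 0, 9]
insert 6 at 0 → [6, 2, 81, 8, 0, 9]
insert 6 at 1 → [6, 6, 2, 81, 8, 0, 9]
pop(5) removes 0 → [6, 6, 2, 81, 8, 9]
arr[-1] = arr[1]*arr[-1] = 6*9 = 54 → [6, 6, 2, 81, 8, 54]
arr[-2] = arr[0]+arr[-1] = 6+54 = 60 → [6, 6, 2, 81, 60, 54]
append arr[-1]+arr[-1] = 54+54 = 108 → [6, 6, 2, 81, 60, 54, 108]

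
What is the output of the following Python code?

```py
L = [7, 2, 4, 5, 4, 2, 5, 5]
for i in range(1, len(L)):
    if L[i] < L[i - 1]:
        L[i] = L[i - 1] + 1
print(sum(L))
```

84

i=1: 2<7, L[1] = 7+1 = 8 → [7, 8, 4, 5, 4, 2, 5, 5]
i=2: 4<8, L[2] = 8+1 = 9 → [7, 8, 9, 5, 4, 2, 5, 5]
i=3: 5<9, L[3] = 9+1 = 10 → [7, 8, 9, 10, 4, 2, 5, 5]
i=4: 4<10, L[4] = 10+1 = 11 → [7, 8, 9, 10, 11, 2, 5, 5]
i=5: 2<11, L[5] = 11+1 = 12 → [7, 8, 9, 10, 11, 12, 5, 5]
i=6: 5<12, L[6] = 12+1 = 13 → [7, 8, 9, 10, 11, 12, 13, 5]
i=7: 5<13, L[7] = 13+1 = 14 → [7, 8, 9, 10, 11, 12, 13, 14]
sum = 84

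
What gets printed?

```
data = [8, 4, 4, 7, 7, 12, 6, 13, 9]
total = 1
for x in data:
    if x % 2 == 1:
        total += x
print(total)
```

x=8: not odd
x=4: not odd
x=4: not odd
x=7: odd, total = 1+7 = 8
x=7: odd, total = 8+7 = 15
x=12: not odd
x=6: not odd
x=13: odd, total = 15+13 = 28
x=9: odd, total = 28+9 = 37

37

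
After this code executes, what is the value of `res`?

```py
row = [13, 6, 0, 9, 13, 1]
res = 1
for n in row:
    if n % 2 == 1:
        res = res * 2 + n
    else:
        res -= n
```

135

n=13: odd, res = 1*2+13 = 15
n=6: not odd, res = 15-6 = 9
n=0: not odd, res = 9-0 = 9
n=9: odd, res = 9*2+9 = 27
n=13: odd, res = 27*2+13 = 67
n=1: odd, res = 67*2+1 = 135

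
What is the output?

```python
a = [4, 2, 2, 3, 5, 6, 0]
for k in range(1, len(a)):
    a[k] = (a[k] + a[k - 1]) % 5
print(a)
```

k=1: a[1] = (2+4)%5 = 1 → [4, 1, 2, 3, 5, 6, 0]
k=2: a[2] = (2+1)%5 = 3 → [4, 1, 3, 3, 5, 6, 0]
k=3: a[3] = (3+3)%5 = 1 → [4, 1, 3, 1, 5, 6, 0]
k=4: a[4] = (5+1)%5 = 1 → [4, 1, 3, 1, 1, 6, 0]
k=5: a[5] = (6+1)%5 = 2 → [4, 1, 3, 1, 1, 2, 0]
k=6: a[6] = (0+2)%5 = 2 → [4, 1, 3, 1, 1, 2, 2]

[4, 1, 3, 1, 1, 2, 2]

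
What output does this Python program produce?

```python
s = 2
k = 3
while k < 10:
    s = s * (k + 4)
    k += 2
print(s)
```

18018

k=3: s = 2*7 = 14
k=5: s = 14*9 = 126
k=7: s = 126*11 = 1386
k=9: s = 1386*13 = 18018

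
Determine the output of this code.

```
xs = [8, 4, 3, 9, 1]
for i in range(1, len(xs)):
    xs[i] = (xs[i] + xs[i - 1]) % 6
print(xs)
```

i=1: xs[1] = (4+8)%6 = 0 → [8, 0, 3, 9, 1]
i=2: xs[2] = (3+0)%6 = 3 → [8, 0, 3, 9, 1]
i=3: xs[3] = (9+3)%6 = 0 → [8, 0, 3, 0, 1]
i=4: xs[4] = (1+0)%6 = 1 → [8, 0, 3, 0, 1]

[8, 0, 3, 0, 1]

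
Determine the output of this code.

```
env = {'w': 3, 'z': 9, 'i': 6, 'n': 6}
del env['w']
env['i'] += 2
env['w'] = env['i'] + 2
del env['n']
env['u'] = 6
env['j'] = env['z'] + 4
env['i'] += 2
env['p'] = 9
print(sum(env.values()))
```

57

del 'w' → {'z': 9, 'i': 6, 'n': 6}
env['i'] = 6+2 = 8 → {'z': 9, 'i': 8, 'n': 6}
env['w'] = env['i']+2 = 10 → {'z': 9, 'i': 8, 'n': 6, 'w': 10}
del 'n' → {'z': 9, 'i': 8, 'w': 10}
env['u'] = 6 → {'z': 9, 'i': 8, 'w': 10, 'u': 6}
env['j'] = env['z']+4 = 13 → {'z': 9, 'i': 8, 'w': 10, 'u': 6, 'j': 13}
env['i'] = 8+2 = 10 → {'z': 9, 'i': 10, 'w': 10, 'u': 6, 'j': 13}
env['p'] = 9 → {'z': 9, 'i': 10, 'w': 10, 'u': 6, 'j': 13, 'p': 9}
sum of values = 57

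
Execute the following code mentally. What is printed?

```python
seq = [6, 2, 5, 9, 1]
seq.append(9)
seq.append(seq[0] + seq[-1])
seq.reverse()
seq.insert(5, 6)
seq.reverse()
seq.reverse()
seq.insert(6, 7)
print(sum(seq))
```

append 9 → [6, 2, 5, 9, 1, 9]
append seq[0]+seq[-1] = 6+9 = 15 → [6, 2, 5, 9, 1, 9, 15]
reverse → [15, 9, 1, 9, 5, 2, 6]
insert 6 at 5 → [15, 9, 1, 9, 5, 6, 2, 6]
reverse → [6, 2, 6, 5, 9, 1, 9, 15]
reverse → [15, 9, 1, 9, 5, 6, 2, 6]
insert 7 at 6 → [15, 9, 1, 9, 5, 6, 7, 2, 6]
sum = 60

60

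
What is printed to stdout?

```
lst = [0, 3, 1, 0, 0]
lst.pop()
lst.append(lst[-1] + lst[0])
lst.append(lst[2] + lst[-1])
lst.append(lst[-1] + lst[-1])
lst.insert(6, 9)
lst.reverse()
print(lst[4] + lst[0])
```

2

pop() removes 0 → [0, 3, 1, 0]
append lst[-1]+lst[0] = 0+0 = 0 → [0, 3, 1, 0, 0]
append lst[2]+lst[-1] = 1+0 = 1 → [0, 3, 1, 0, 0, 1]
append lst[-1]+lst[-1] = 1+1 = 2 → [0, 3, 1, 0, 0, 1, 2]
insert 9 at 6 → [0, 3, 1, 0, 0, 1, 9, 2]
reverse → [2, 9, 1, 0, 0, 1, 3, 0]
lst[4]+lst[0] = 0+2 = 2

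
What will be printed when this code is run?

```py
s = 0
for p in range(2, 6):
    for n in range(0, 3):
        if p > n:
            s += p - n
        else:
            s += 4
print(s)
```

34

p=2,n=0: 2>0, s = 0+2 = 2
p=2,n=1: 2>1, s = 2+1 = 3
p=2,n=2: not 2>2, s = 3+4 = 7
p=3,n=0: 3>0, s = 7+3 = 10
p=3,n=1: 3>1, s = 10+2 = 12
p=3,n=2: 3>2, s = 12+1 = 13
p=4,n=0: 4>0, s = 13+4 = 17
p=4,n=1: 4>1, s = 17+3 = 20
p=4,n=2: 4>2, s = 20+2 = 22
p=5,n=0: 5>0, s = 22+5 = 27
p=5,n=1: 5>1, s = 27+4 = 31
p=5,n=2: 5>2, s = 31+3 = 34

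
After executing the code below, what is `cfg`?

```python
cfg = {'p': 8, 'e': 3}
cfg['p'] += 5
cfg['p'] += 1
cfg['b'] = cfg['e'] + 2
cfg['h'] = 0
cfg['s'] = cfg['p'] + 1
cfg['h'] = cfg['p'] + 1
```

cfg['p'] = 8+5 = 13 → {'p': 13, 'e': 3}
cfg['p'] = 13+1 = 14 → {'p': 14, 'e': 3}
cfg['b'] = cfg['e']+2 = 5 → {'p': 14, 'e': 3, 'b': 5}
cfg['h'] = 0 → {'p': 14, 'e': 3, 'b': 5, 'h': 0}
cfg['s'] = cfg['p']+1 = 15 → {'p': 14, 'e': 3, 'b': 5, 'h': 0, 's': 15}
cfg['h'] = cfg['p']+1 = 15 → {'p': 14, 'e': 3, 'b': 5, 'h': 15, 's': 15}

{'p': 14, 'e': 3, 'b': 5, 'h': 15, 's': 15}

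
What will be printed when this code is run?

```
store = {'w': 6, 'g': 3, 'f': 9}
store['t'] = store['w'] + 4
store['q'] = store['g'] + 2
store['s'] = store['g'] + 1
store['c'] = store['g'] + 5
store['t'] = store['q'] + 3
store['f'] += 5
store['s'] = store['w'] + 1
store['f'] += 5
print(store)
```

{'w': 6, 'g': 3, 'f': 19, 't': 8, 'q': 5, 's': 7, 'c': 8}

store['t'] = store['w']+4 = 10 → {'w': 6, 'g': 3, 'f': 9, 't': 10}
store['q'] = store['g']+2 = 5 → {'w': 6, 'g': 3, 'f': 9, 't': 10, 'q': 5}
store['s'] = store['g']+1 = 4 → {'w': 6, 'g': 3, 'f': 9, 't': 10, 'q': 5, 's': 4}
store['c'] = store['g']+5 = 8 → {'w': 6, 'g': 3, 'f': 9, 't': 10, 'q': 5, 's': 4, 'c': 8}
store['t'] = store['q']+3 = 8 → {'w': 6, 'g': 3, 'f': 9, 't': 8, 'q': 5, 's': 4, 'c': 8}
store['f'] = 9+5 = 14 → {'w': 6, 'g': 3, 'f': 14, 't': 8, 'q': 5, 's': 4, 'c': 8}
store['s'] = store['w']+1 = 7 → {'w': 6, 'g': 3, 'f': 14, 't': 8, 'q': 5, 's': 7, 'c': 8}
store['f'] = 14+5 = 19 → {'w': 6, 'g': 3, 'f': 19, 't': 8, 'q': 5, 's': 7, 'c': 8}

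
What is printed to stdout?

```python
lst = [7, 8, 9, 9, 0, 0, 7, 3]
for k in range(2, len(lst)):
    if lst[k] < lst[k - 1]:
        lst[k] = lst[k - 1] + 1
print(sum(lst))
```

79

k=2: 9>=8, unchanged → [7, 8, 9, 9, 0, 0, 7, 3]
k=3: 9>=9, unchanged → [7, 8, 9, 9, 0, 0, 7, 3]
k=4: 0<9, lst[4] = 9+1 = 10 → [7, 8, 9, 9, 10, 0, 7, 3]
k=5: 0<10, lst[5] = 10+1 = 11 → [7, 8, 9, 9, 10, 11, 7, 3]
k=6: 7<11, lst[6] = 11+1 = 12 → [7, 8, 9, 9, 10, 11, 12, 3]
k=7: 3<12, lst[7] = 12+1 = 13 → [7, 8, 9, 9, 10, 11, 12, 13]
sum = 79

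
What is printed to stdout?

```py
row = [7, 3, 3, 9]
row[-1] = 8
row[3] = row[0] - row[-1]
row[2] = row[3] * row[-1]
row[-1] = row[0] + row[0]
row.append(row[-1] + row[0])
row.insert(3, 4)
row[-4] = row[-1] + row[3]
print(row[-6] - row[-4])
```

-18

row[-1] = 8 → [7, 3, 3, 8]
row[3] = row[0]-row[-1] = 7-8 = -1 → [7, 3, 3, -1]
row[2] = row[3]*row[-1] = (-1)*(-1) = 1 → [7, 3, 1, -1]
row[-1] = row[0]+row[0] = 7+7 = 14 → [7, 3, 1, 14]
append row[-1]+row[0] = 14+7 = 21 → [7, 3, 1, 14, 21]
insert 4 at 3 → [7, 3, 1, 4, 14, 21]
row[-4] = row[-1]+row[3] = 21+4 = 25 → [7, 3, 25, 4, 14, 21]
row[-6]-row[-4] = 7-25 = -18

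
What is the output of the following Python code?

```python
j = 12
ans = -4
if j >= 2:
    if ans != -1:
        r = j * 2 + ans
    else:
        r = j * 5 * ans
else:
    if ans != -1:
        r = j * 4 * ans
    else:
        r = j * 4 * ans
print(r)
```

20

j=12, ans=-4
j >= 2 is True; ans != -1 is True
→ r = j * 2 + ans = 20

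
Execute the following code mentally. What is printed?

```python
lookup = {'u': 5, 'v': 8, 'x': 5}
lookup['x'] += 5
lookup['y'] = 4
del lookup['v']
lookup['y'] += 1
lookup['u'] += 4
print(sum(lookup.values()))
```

24

lookup['x'] = 5+5 = 10 → {'u': 5, 'v': 8, 'x': 10}
lookup['y'] = 4 → {'u': 5, 'v': 8, 'x': 10, 'y': 4}
del 'v' → {'u': 5, 'x': 10, 'y': 4}
lookup['y'] = 4+1 = 5 → {'u': 5, 'x': 10, 'y': 5}
lookup['u'] = 5+4 = 9 → {'u': 9, 'x': 10, 'y': 5}
sum of values = 24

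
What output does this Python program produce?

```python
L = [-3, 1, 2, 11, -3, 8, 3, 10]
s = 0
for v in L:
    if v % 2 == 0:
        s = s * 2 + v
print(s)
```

v=-3: not even
v=1: not even
v=2: even, s = 0*2+2 = 2
v=11: not even
v=-3: not even
v=8: even, s = 2*2+8 = 12
v=3: not even
v=10: even, s = 12*2+10 = 34

34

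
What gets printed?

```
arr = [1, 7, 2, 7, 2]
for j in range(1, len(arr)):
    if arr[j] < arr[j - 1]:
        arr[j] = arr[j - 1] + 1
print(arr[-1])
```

10

j=1: 7>=1, unchanged → [1, 7, 2, 7, 2]
j=2: 2<7, arr[2] = 7+1 = 8 → [1, 7, 8, 7, 2]
j=3: 7<8, arr[3] = 8+1 = 9 → [1, 7, 8, 9, 2]
j=4: 2<9, arr[4] = 9+1 = 10 → [1, 7, 8, 9, 10]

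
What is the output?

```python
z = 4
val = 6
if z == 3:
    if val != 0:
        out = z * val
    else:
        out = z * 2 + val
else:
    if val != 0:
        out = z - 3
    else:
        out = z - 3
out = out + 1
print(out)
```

2

z=4, val=6
z == 3 is False; val != 0 is True
→ out = z - 3 = 1
out = 1+1 = 2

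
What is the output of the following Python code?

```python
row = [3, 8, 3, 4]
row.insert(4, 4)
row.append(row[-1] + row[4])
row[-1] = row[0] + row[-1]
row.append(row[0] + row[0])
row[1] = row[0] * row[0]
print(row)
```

insert 4 at 4 → [3, 8, 3, 4, 4]
append row[-1]+row[4] = 4+4 = 8 → [3, 8, 3, 4, 4, 8]
row[-1] = row[0]+row[-1] = 3+8 = 11 → [3, 8, 3, 4, 4, 11]
append row[0]+row[0] = 3+3 = 6 → [3, 8, 3, 4, 4, 11, 6]
row[1] = row[0]*row[0] = 3*3 = 9 → [3, 9, 3, 4, 4, 11, 6]

[3, 9, 3, 4, 4, 11, 6]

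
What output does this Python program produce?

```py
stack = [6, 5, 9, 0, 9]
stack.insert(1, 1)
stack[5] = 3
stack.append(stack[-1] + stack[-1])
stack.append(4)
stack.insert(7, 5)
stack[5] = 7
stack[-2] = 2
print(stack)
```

[6, 1, 5, 9, 0, 7, 6, 2, 4]

insert 1 at 1 → [6, 1, 5, 9, 0, 9]
stack[5] = 3 → [6, 1, 5, 9, 0, 3]
append stack[-1]+stack[-1] = 3+3 = 6 → [6, 1, 5, 9, 0, 3, 6]
append 4 → [6, 1, 5, 9, 0, 3, 6, 4]
insert 5 at 7 → [6, 1, 5, 9, 0, 3, 6, 5, 4]
stack[5] = 7 → [6, 1, 5, 9, 0, 7, 6, 5, 4]
stack[-2] = 2 → [6, 1, 5, 9, 0, 7, 6, 2, 4]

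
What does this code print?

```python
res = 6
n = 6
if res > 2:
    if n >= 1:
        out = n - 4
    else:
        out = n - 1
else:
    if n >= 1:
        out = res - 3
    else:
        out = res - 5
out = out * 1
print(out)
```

2

res=6, n=6
res > 2 is True; n >= 1 is True
→ out = n - 4 = 2
out = 2*1 = 2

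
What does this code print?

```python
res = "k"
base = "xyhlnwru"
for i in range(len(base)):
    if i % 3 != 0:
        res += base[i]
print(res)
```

i=0: skip
i=1: add 'y' → 'ky'
i=2: add 'h' → 'kyh'
i=3: skip
i=4: add 'n' → 'kyhn'
i=5: add 'w' → 'kyhnw'
i=6: skip
i=7: add 'u' → 'kyhnwu'

kyhnwu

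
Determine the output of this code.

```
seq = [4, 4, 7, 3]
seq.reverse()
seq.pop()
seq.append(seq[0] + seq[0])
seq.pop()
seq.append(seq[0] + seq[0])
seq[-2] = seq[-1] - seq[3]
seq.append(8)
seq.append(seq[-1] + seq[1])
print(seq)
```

[3, 7, 0, 6, 8, 15]

reverse → [3, 7, 4, 4]
pop() removes 4 → [3, 7, 4]
append seq[0]+seq[0] = 3+3 = 6 → [3, 7, 4, 6]
pop() removes 6 → [3, 7, 4]
append seq[0]+seq[0] = 3+3 = 6 → [3, 7, 4, 6]
seq[-2] = seq[-1]-seq[3] = 6-6 = 0 → [3, 7, 0, 6]
append 8 → [3, 7, 0, 6, 8]
append seq[-1]+seq[1] = 8+7 = 15 → [3, 7, 0, 6, 8, 15]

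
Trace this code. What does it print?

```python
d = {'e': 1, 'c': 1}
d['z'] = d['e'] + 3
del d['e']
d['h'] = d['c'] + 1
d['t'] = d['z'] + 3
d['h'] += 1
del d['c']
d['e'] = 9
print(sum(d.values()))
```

d['z'] = d['e']+3 = 4 → {'e': 1, 'c': 1, 'z': 4}
del 'e' → {'c': 1, 'z': 4}
d['h'] = d['c']+1 = 2 → {'c': 1, 'z': 4, 'h': 2}
d['t'] = d['z']+3 = 7 → {'c': 1, 'z': 4, 'h': 2, 't': 7}
d['h'] = 2+1 = 3 → {'c': 1, 'z': 4, 'h': 3, 't': 7}
del 'c' → {'z': 4, 'h': 3, 't': 7}
d['e'] = 9 → {'z': 4, 'h': 3, 't': 7, 'e': 9}
sum of values = 23

23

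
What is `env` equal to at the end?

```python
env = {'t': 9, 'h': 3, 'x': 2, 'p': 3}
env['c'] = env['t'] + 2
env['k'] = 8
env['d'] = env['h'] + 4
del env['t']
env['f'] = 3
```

{'h': 3, 'x': 2, 'p': 3, 'c': 11, 'k': 8, 'd': 7, 'f': 3}

env['c'] = env['t']+2 = 11 → {'t': 9, 'h': 3, 'x': 2, 'p': 3, 'c': 11}
env['k'] = 8 → {'t': 9, 'h': 3, 'x': 2, 'p': 3, 'c': 11, 'k': 8}
env['d'] = env['h']+4 = 7 → {'t': 9, 'h': 3, 'x': 2, 'p': 3, 'c': 11, 'k': 8, 'd': 7}
del 't' → {'h': 3, 'x': 2, 'p': 3, 'c': 11, 'k': 8, 'd': 7}
env['f'] = 3 → {'h': 3, 'x': 2, 'p': 3, 'c': 11, 'k': 8, 'd': 7, 'f': 3}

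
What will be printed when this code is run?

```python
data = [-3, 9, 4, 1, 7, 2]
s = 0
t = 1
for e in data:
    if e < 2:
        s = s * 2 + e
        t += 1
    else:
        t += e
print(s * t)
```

e=-3: <2, s = 0*2+(-3) = -3; t=2
e=9: not <2; t=11
e=4: not <2; t=15
e=1: <2, s = (-3)*2+1 = -5; t=16
e=7: not <2; t=23
e=2: not <2; t=25
s*t = (-5)*25 = -125

-125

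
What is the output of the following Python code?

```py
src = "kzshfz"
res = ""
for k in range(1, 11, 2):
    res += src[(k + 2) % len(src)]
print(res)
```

hzzhz

k=1: add src[3]='h' → 'h'
k=3: add src[5]='z' → 'hz'
k=5: add src[1]='z' → 'hzz'
k=7: add src[3]='h' → 'hzzh'
k=9: add src[5]='z' → 'hzzhz'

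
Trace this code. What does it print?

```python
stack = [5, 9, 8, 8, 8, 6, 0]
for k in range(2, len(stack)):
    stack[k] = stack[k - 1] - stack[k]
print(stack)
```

[5, 9, 1, -7, -15, -21, -21]

k=2: stack[2] = 9-8 = 1 → [5, 9, 1, 8, 8, 6, 0]
k=3: stack[3] = 1-8 = -7 → [5, 9, 1, -7, 8, 6, 0]
k=4: stack[4] = (-7)-8 = -15 → [5, 9, 1, -7, -15, 6, 0]
k=5: stack[5] = (-15)-6 = -21 → [5, 9, 1, -7, -15, -21, 0]
k=6: stack[6] = (-21)-0 = -21 → [5, 9, 1, -7, -15, -21, -21]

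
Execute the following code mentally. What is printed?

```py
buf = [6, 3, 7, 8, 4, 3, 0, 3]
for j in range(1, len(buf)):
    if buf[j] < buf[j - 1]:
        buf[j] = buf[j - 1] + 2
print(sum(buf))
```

104

j=1: 3<6, buf[1] = 6+2 = 8 → [6, 8, 7, 8, 4, 3, 0, 3]
j=2: 7<8, buf[2] = 8+2 = 10 → [6, 8, 10, 8, 4, 3, 0, 3]
j=3: 8<10, buf[3] = 10+2 = 12 → [6, 8, 10, 12, 4, 3, 0, 3]
j=4: 4<12, buf[4] = 12+2 = 14 → [6, 8, 10, 12, 14, 3, 0, 3]
j=5: 3<14, buf[5] = 14+2 = 16 → [6, 8, 10, 12, 14, 16, 0, 3]
j=6: 0<16, buf[6] = 16+2 = 18 → [6, 8, 10, 12, 14, 16, 18, 3]
j=7: 3<18, buf[7] = 18+2 = 20 → [6, 8, 10, 12, 14, 16, 18, 20]
sum = 104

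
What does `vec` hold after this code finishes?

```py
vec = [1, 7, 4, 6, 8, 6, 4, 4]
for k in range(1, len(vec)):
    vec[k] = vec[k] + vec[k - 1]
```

k=1: vec[1] = 7+1 = 8 → [1, 8, 4, 6, 8, 6, 4, 4]
k=2: vec[2] = 4+8 = 12 → [1, 8, 12, 6, 8, 6, 4, 4]
k=3: vec[3] = 6+12 = 18 → [1, 8, 12, 18, 8, 6, 4, 4]
k=4: vec[4] = 8+18 = 26 → [1, 8, 12, 18, 26, 6, 4, 4]
k=5: vec[5] = 6+26 = 32 → [1, 8, 12, 18, 26, 32, 4, 4]
k=6: vec[6] = 4+32 = 36 → [1, 8, 12, 18, 26, 32, 36, 4]
k=7: vec[7] = 4+36 = 40 → [1, 8, 12, 18, 26, 32, 36, 40]

[1, 8, 12, 18, 26, 32, 36, 40]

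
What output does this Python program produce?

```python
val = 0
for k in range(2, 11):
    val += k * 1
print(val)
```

54

k=2: val = 0+2*1 = 2
k=3: val = 2+3*1 = 5
k=4: val = 5+4*1 = 9
k=5: val = 9+5*1 = 14
k=6: val = 14+6*1 = 20
k=7: val = 20+7*1 = 27
k=8: val = 27+8*1 = 35
k=9: val = 35+9*1 = 44
k=10: val = 44+10*1 = 54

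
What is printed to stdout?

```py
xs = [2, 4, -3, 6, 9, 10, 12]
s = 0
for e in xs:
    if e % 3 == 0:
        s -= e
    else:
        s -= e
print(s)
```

e=2: not %3==0, s = 0-2 = -2
e=4: not %3==0, s = (-2)-4 = -6
e=-3: %3==0, s = (-6)-(-3) = -3
e=6: %3==0, s = (-3)-6 = -9
e=9: %3==0, s = (-9)-9 = -18
e=10: not %3==0, s = (-18)-10 = -28
e=12: %3==0, s = (-28)-12 = -40

-40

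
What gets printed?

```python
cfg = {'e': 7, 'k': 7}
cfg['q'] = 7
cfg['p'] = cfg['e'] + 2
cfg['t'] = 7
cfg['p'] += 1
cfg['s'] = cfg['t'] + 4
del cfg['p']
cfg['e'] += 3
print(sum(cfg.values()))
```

42

cfg['q'] = 7 → {'e': 7, 'k': 7, 'q': 7}
cfg['p'] = cfg['e']+2 = 9 → {'e': 7, 'k': 7, 'q': 7, 'p': 9}
cfg['t'] = 7 → {'e': 7, 'k': 7, 'q': 7, 'p': 9, 't': 7}
cfg['p'] = 9+1 = 10 → {'e': 7, 'k': 7, 'q': 7, 'p': 10, 't': 7}
cfg['s'] = cfg['t']+4 = 11 → {'e': 7, 'k': 7, 'q': 7, 'p': 10, 't': 7, 's': 11}
del 'p' → {'e': 7, 'k': 7, 'q': 7, 't': 7, 's': 11}
cfg['e'] = 7+3 = 10 → {'e': 10, 'k': 7, 'q': 7, 't': 7, 's': 11}
sum of values = 42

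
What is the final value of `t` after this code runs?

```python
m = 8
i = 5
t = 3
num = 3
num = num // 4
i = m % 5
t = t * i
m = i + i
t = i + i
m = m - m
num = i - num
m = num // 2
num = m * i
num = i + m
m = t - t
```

6

num = 3//4 = 0
i = 8%5 = 3
t = 3*3 = 9
m = 3+3 = 6
t = 3+3 = 6
m = 6-6 = 0
num = 3-0 = 3
m = 3//2 = 1
num = 1*3 = 3
num = 3+1 = 4
m = 6-6 = 0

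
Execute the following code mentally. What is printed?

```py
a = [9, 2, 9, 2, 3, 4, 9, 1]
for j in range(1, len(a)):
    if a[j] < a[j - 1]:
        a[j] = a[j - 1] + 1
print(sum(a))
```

100

j=1: 2<9, a[1] = 9+1 = 10 → [9, 10, 9, 2, 3, 4, 9, 1]
j=2: 9<10, a[2] = 10+1 = 11 → [9, 10, 11, 2, 3, 4, 9, 1]
j=3: 2<11, a[3] = 11+1 = 12 → [9, 10, 11, 12, 3, 4, 9, 1]
j=4: 3<12, a[4] = 12+1 = 13 → [9, 10, 11, 12, 13, 4, 9, 1]
j=5: 4<13, a[5] = 13+1 = 14 → [9, 10, 11, 12, 13, 14, 9, 1]
j=6: 9<14, a[6] = 14+1 = 15 → [9, 10, 11, 12, 13, 14, 15, 1]
j=7: 1<15, a[7] = 15+1 = 16 → [9, 10, 11, 12, 13, 14, 15, 16]
sum = 100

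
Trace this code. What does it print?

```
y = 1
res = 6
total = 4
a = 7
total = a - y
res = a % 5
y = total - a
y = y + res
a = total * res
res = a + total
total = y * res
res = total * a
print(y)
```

total = 7-1 = 6
res = 7%5 = 2
y = 6-7 = -1
y = (-1)+2 = 1
a = 6*2 = 12
res = 12+6 = 18
total = 1*18 = 18
res = 18*12 = 216

1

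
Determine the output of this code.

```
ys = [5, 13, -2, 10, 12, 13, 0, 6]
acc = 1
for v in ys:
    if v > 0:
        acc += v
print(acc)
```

60

v=5: >0, acc = 1+5 = 6
v=13: >0, acc = 6+13 = 19
v=-2: not >0
v=10: >0, acc = 19+10 = 29
v=12: >0, acc = 29+12 = 41
v=13: >0, acc = 41+13 = 54
v=0: not >0
v=6: >0, acc = 54+6 = 60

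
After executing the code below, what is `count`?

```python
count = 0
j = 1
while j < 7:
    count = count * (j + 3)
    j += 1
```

0

j=1: count = 0*4 = 0
j=2: count = 0*5 = 0
j=3: count = 0*6 = 0
j=4: count = 0*7 = 0
j=5: count = 0*8 = 0
j=6: count = 0*9 = 0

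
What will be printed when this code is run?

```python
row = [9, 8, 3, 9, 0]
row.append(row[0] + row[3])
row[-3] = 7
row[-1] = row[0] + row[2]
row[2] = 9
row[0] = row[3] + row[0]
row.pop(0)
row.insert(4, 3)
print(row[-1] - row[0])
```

append row[0]+row[3] = 9+9 = 18 → [9, 8, 3, 9, 0, 18]
row[-3] = 7 → [9, 8, 3, 7, 0, 18]
row[-1] = row[0]+row[2] = 9+3 = 12 → [9, 8, 3, 7, 0, 12]
row[2] = 9 → [9, 8, 9, 7, 0, 12]
row[0] = row[3]+row[0] = 7+9 = 16 → [16, 8, 9, 7, 0, 12]
pop(0) removes 16 → [8, 9, 7, 0, 12]
insert 3 at 4 → [8, 9, 7, 0, 3, 12]
row[-1]-row[0] = 12-8 = 4

4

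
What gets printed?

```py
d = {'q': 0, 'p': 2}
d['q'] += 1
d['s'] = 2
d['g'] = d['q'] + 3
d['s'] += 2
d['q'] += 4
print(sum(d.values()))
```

d['q'] = 0+1 = 1 → {'q': 1, 'p': 2}
d['s'] = 2 → {'q': 1, 'p': 2, 's': 2}
d['g'] = d['q']+3 = 4 → {'q': 1, 'p': 2, 's': 2, 'g': 4}
d['s'] = 2+2 = 4 → {'q': 1, 'p': 2, 's': 4, 'g': 4}
d['q'] = 1+4 = 5 → {'q': 5, 'p': 2, 's': 4, 'g': 4}
sum of values = 15

15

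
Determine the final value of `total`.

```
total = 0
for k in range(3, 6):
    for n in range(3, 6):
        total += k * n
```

144

k=3,n=3: total = 0+9 = 9
k=3,n=4: total = 9+12 = 21
k=3,n=5: total = 21+15 = 36
k=4,n=3: total = 36+12 = 48
k=4,n=4: total = 48+16 = 64
k=4,n=5: total = 64+20 = 84
k=5,n=3: total = 84+15 = 99
k=5,n=4: total = 99+20 = 119
k=5,n=5: total = 119+25 = 144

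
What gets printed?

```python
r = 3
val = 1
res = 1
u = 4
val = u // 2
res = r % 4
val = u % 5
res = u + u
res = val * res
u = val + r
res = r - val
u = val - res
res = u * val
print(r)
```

val = 4//2 = 2
res = 3%4 = 3
val = 4%5 = 4
res = 4+4 = 8
res = 4*8 = 32
u = 4+3 = 7
res = 3-4 = -1
u = 4-(-1) = 5
res = 5*4 = 20

3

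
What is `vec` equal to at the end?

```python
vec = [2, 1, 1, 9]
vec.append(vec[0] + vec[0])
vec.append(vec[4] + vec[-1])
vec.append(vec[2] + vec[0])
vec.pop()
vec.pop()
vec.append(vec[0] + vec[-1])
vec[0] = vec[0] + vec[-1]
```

[8, 1, 1, 9, 4, 6]

append vec[0]+vec[0] = 2+2 = 4 → [2, 1, 1, 9, 4]
append vec[4]+vec[-1] = 4+4 = 8 → [2, 1, 1, 9, 4, 8]
append vec[2]+vec[0] = 1+2 = 3 → [2, 1, 1, 9, 4, 8, 3]
pop() removes 3 → [2, 1, 1, 9, 4, 8]
pop() removes 8 → [2, 1, 1, 9, 4]
append vec[0]+vec[-1] = 2+4 = 6 → [2, 1, 1, 9, 4, 6]
vec[0] = vec[0]+vec[-1] = 2+6 = 8 → [8, 1, 1, 9, 4, 6]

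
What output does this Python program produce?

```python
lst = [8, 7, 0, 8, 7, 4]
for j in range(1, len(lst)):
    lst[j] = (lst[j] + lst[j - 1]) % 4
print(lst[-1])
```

2

j=1: lst[1] = (7+8)%4 = 3 → [8, 3, 0, 8, 7, 4]
j=2: lst[2] = (0+3)%4 = 3 → [8, 3, 3, 8, 7, 4]
j=3: lst[3] = (8+3)%4 = 3 → [8, 3, 3, 3, 7, 4]
j=4: lst[4] = (7+3)%4 = 2 → [8, 3, 3, 3, 2, 4]
j=5: lst[5] = (4+2)%4 = 2 → [8, 3, 3, 3, 2, 2]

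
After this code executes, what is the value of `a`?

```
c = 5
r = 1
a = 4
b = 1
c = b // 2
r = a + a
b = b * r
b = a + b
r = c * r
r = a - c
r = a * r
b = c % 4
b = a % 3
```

c = 1//2 = 0
r = 4+4 = 8
b = 1*8 = 8
b = 4+8 = 12
r = 0*8 = 0
r = 4-0 = 4
r = 4*4 = 16
b = 0%4 = 0
b = 4%3 = 1

4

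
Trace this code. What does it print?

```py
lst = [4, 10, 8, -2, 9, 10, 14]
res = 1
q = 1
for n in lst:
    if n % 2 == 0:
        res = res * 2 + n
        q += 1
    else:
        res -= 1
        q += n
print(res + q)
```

454

n=4: even, res = 1*2+4 = 6; q=2
n=10: even, res = 6*2+10 = 22; q=3
n=8: even, res = 22*2+8 = 52; q=4
n=-2: even, res = 52*2+(-2) = 102; q=5
n=9: not even, res = 102-1 = 101; q=14
n=10: even, res = 101*2+10 = 212; q=15
n=14: even, res = 212*2+14 = 438; q=16
res+q = 438+16 = 454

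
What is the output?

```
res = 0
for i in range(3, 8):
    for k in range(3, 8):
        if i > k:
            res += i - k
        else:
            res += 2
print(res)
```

i=3,k=3: not 3>3, res = 0+2 = 2
i=3,k=4: not 3>4, res = 2+2 = 4
i=3,k=5: not 3>5, res = 4+2 = 6
i=3,k=6: not 3>6, res = 6+2 = 8
i=3,k=7: not 3>7, res = 8+2 = 10
i=4,k=3: 4>3, res = 10+1 = 11
i=4,k=4: not 4>4, res = 11+2 = 13
i=4,k=5: not 4>5, res = 13+2 = 15
i=4,k=6: not 4>6, res = 15+2 = 17
i=4,k=7: not 4>7, res = 17+2 = 19
i=5,k=3: 5>3, res = 19+2 = 21
i=5,k=4: 5>4, res = 21+1 = 22
i=5,k=5: not 5>5, res = 22+2 = 24
i=5,k=6: not 5>6, res = 24+2 = 26
i=5,k=7: not 5>7, res = 26+2 = 28
i=6,k=3: 6>3, res = 28+3 = 31
i=6,k=4: 6>4, res = 31+2 = 33
i=6,k=5: 6>5, res = 33+1 = 34
i=6,k=6: not 6>6, res = 34+2 = 36
i=6,k=7: not 6>7, res = 36+2 = 38
i=7,k=3: 7>3, res = 38+4 = 42
i=7,k=4: 7>4, res = 42+3 = 45
i=7,k=5: 7>5, res = 45+2 = 47
i=7,k=6: 7>6, res = 47+1 = 48
i=7,k=7: not 7>7, res = 48+2 = 50

50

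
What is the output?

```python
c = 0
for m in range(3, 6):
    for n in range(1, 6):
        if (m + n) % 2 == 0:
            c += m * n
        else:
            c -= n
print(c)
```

m=3,n=1: even sum, c = 0+3 = 3
m=3,n=2: odd sum, c = 3-2 = 1
m=3,n=3: even sum, c = 1+9 = 10
m=3,n=4: odd sum, c = 10-4 = 6
m=3,n=5: even sum, c = 6+15 = 21
m=4,n=1: odd sum, c = 21-1 = 20
m=4,n=2: even sum, c = 20+8 = 28
m=4,n=3: odd sum, c = 28-3 = 25
m=4,n=4: even sum, c = 25+16 = 41
m=4,n=5: odd sum, c = 41-5 = 36
m=5,n=1: even sum, c = 36+5 = 41
m=5,n=2: odd sum, c = 41-2 = 39
m=5,n=3: even sum, c = 39+15 = 54
m=5,n=4: odd sum, c = 54-4 = 50
m=5,n=5: even sum, c = 50+25 = 75

75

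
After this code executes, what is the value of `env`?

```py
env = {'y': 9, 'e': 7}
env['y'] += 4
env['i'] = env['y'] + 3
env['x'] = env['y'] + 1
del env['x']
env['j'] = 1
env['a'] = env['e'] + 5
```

env['y'] = 9+4 = 13 → {'y': 13, 'e': 7}
env['i'] = env['y']+3 = 16 → {'y': 13, 'e': 7, 'i': 16}
env['x'] = env['y']+1 = 14 → {'y': 13, 'e': 7, 'i': 16, 'x': 14}
del 'x' → {'y': 13, 'e': 7, 'i': 16}
env['j'] = 1 → {'y': 13, 'e': 7, 'i': 16, 'j': 1}
env['a'] = env['e']+5 = 12 → {'y': 13, 'e': 7, 'i': 16, 'j': 1, 'a': 12}

{'y': 13, 'e': 7, 'i': 16, 'j': 1, 'a': 12}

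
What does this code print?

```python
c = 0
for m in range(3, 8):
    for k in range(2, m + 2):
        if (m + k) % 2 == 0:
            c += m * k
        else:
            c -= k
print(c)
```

189

m=3,k=2: odd sum, c = 0-2 = -2
m=3,k=3: even sum, c = (-2)+9 = 7
m=3,k=4: odd sum, c = 7-4 = 3
m=4,k=2: even sum, c = 3+8 = 11
m=4,k=3: odd sum, c = 11-3 = 8
m=4,k=4: even sum, c = 8+16 = 24
m=4,k=5: odd sum, c = 24-5 = 19
m=5,k=2: odd sum, c = 19-2 = 17
m=5,k=3: even sum, c = 17+15 = 32
m=5,k=4: odd sum, c = 32-4 = 28
m=5,k=5: even sum, c = 28+25 = 53
m=5,k=6: odd sum, c = 53-6 = 47
m=6,k=2: even sum, c = 47+12 = 59
m=6,k=3: odd sum, c = 59-3 = 56
m=6,k=4: even sum, c = 56+24 = 80
m=6,k=5: odd sum, c = 80-5 = 75
m=6,k=6: even sum, c = 75+36 = 111
m=6,k=7: odd sum, c = 111-7 = 104
m=7,k=2: odd sum, c = 104-2 = 102
m=7,k=3: even sum, c = 102+21 = 123
m=7,k=4: odd sum, c = 123-4 = 119
m=7,k=5: even sum, c = 119+35 = 154
m=7,k=6: odd sum, c = 154-6 = 148
m=7,k=7: even sum, c = 148+49 = 197
m=7,k=8: odd sum, c = 197-8 = 189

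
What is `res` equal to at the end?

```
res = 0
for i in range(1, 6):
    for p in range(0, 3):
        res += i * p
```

45

i=1,p=0: res = 0+0 = 0
i=1,p=1: res = 0+1 = 1
i=1,p=2: res = 1+2 = 3
i=2,p=0: res = 3+0 = 3
i=2,p=1: res = 3+2 = 5
i=2,p=2: res = 5+4 = 9
i=3,p=0: res = 9+0 = 9
i=3,p=1: res = 9+3 = 12
i=3,p=2: res = 12+6 = 18
i=4,p=0: res = 18+0 = 18
i=4,p=1: res = 18+4 = 22
i=4,p=2: res = 22+8 = 30
i=5,p=0: res = 30+0 = 30
i=5,p=1: res = 30+5 = 35
i=5,p=2: res = 35+10 = 45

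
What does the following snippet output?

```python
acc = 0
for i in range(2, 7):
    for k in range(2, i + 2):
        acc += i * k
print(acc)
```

i=2,k=2: acc = 0+4 = 4
i=2,k=3: acc = 4+6 = 10
i=3,k=2: acc = 10+6 = 16
i=3,k=3: acc = 16+9 = 25
i=3,k=4: acc = 25+12 = 37
i=4,k=2: acc = 37+8 = 45
i=4,k=3: acc = 45+12 = 57
i=4,k=4: acc = 57+16 = 73
i=4,k=5: acc = 73+20 = 93
i=5,k=2: acc = 93+10 = 103
i=5,k=3: acc = 103+15 = 118
i=5,k=4: acc = 118+20 = 138
i=5,k=5: acc = 138+25 = 163
i=5,k=6: acc = 163+30 = 193
i=6,k=2: acc = 193+12 = 205
i=6,k=3: acc = 205+18 = 223
i=6,k=4: acc = 223+24 = 247
i=6,k=5: acc = 247+30 = 277
i=6,k=6: acc = 277+36 = 313
i=6,k=7: acc = 313+42 = 355

355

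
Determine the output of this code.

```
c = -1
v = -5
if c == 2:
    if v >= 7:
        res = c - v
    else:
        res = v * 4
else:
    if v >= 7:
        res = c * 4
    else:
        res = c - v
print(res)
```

c=-1, v=-5
c == 2 is False; v >= 7 is False
→ res = c - v = 4

4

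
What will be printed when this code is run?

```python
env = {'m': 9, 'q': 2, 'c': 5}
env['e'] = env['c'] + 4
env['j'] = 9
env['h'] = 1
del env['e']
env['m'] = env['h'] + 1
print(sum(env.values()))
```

env['e'] = env['c']+4 = 9 → {'m': 9, 'q': 2, 'c': 5, 'e': 9}
env['j'] = 9 → {'m': 9, 'q': 2, 'c': 5, 'e': 9, 'j': 9}
env['h'] = 1 → {'m': 9, 'q': 2, 'c': 5, 'e': 9, 'j': 9, 'h': 1}
del 'e' → {'m': 9, 'q': 2, 'c': 5, 'j': 9, 'h': 1}
env['m'] = env['h']+1 = 2 → {'m': 2, 'q': 2, 'c': 5, 'j': 9, 'h': 1}
sum of values = 19

19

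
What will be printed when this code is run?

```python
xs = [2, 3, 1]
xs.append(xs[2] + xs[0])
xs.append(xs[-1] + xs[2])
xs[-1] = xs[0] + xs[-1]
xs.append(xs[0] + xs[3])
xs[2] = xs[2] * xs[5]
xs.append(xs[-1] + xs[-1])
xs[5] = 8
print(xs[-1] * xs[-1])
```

append xs[2]+xs[0] = 1+2 = 3 → [2, 3, 1, 3]
append xs[-1]+xs[2] = 3+1 = 4 → [2, 3, 1, 3, 4]
xs[-1] = xs[0]+xs[-1] = 2+4 = 6 → [2, 3, 1, 3, 6]
append xs[0]+xs[3] = 2+3 = 5 → [2, 3, 1, 3, 6, 5]
xs[2] = xs[2]*xs[5] = 1*5 = 5 → [2, 3, 5, 3, 6, 5]
append xs[-1]+xs[-1] = 5+5 = 10 → [2, 3, 5, 3, 6, 5, 10]
xs[5] = 8 → [2, 3, 5, 3, 6, 8, 10]
xs[-1]*xs[-1] = 10*10 = 100

100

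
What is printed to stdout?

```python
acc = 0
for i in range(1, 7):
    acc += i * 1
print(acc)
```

i=1: acc = 0+1*1 = 1
i=2: acc = 1+2*1 = 3
i=3: acc = 3+3*1 = 6
i=4: acc = 6+4*1 = 10
i=5: acc = 10+5*1 = 15
i=6: acc = 15+6*1 = 21

21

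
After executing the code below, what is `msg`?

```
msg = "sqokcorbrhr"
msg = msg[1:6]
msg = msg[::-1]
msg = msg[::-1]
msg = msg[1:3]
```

slice [1:6] → 'qokco'
reverse → 'ockoq'
reverse → 'qokco'
slice [1:3] → 'ok'

'ok'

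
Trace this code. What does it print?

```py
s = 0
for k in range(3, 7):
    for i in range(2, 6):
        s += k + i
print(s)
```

k=3,i=2: s = 0+5 = 5
k=3,i=3: s = 5+6 = 11
k=3,i=4: s = 11+7 = 18
k=3,i=5: s = 18+8 = 26
k=4,i=2: s = 26+6 = 32
k=4,i=3: s = 32+7 = 39
k=4,i=4: s = 39+8 = 47
k=4,i=5: s = 47+9 = 56
k=5,i=2: s = 56+7 = 63
k=5,i=3: s = 63+8 = 71
k=5,i=4: s = 71+9 = 80
k=5,i=5: s = 80+10 = 90
k=6,i=2: s = 90+8 = 98
k=6,i=3: s = 98+9 = 107
k=6,i=4: s = 107+10 = 117
k=6,i=5: s = 117+11 = 128

128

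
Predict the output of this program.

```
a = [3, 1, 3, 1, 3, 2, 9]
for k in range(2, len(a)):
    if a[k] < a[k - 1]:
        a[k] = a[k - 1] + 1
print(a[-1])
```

k=2: 3>=1, unchanged → [3, 1, 3, 1, 3, 2, 9]
k=3: 1<3, a[3] = 3+1 = 4 → [3, 1, 3, 4, 3, 2, 9]
k=4: 3<4, a[4] = 4+1 = 5 → [3, 1, 3, 4, 5, 2, 9]
k=5: 2<5, a[5] = 5+1 = 6 → [3, 1, 3, 4, 5, 6, 9]
k=6: 9>=6, unchanged → [3, 1, 3, 4, 5, 6, 9]

9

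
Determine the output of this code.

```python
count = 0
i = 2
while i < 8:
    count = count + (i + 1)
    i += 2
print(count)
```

i=2: count = 0+3 = 3
i=4: count = 3+5 = 8
i=6: count = 8+7 = 15

15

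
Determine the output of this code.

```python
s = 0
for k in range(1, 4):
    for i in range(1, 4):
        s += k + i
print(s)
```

36

k=1,i=1: s = 0+2 = 2
k=1,i=2: s = 2+3 = 5
k=1,i=3: s = 5+4 = 9
k=2,i=1: s = 9+3 = 12
k=2,i=2: s = 12+4 = 16
k=2,i=3: s = 16+5 = 21
k=3,i=1: s = 21+4 = 25
k=3,i=2: s = 25+5 = 30
k=3,i=3: s = 30+6 = 36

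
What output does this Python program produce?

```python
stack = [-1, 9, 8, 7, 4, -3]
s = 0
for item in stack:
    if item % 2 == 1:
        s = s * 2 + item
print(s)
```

item=-1: odd, s = 0*2+(-1) = -1
item=9: odd, s = (-1)*2+9 = 7
item=8: not odd
item=7: odd, s = 7*2+7 = 21
item=4: not odd
item=-3: odd, s = 21*2+(-3) = 39

39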